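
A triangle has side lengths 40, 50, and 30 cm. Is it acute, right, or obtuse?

right

Compare the square of the longest side to the sum of squares of the other two: 30² + 40² = 2500 = 50².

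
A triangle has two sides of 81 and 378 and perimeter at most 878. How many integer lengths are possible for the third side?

122

Triangle inequality: 297 < x < 459. Perimeter ≤ 878 gives x ≤ 878 − 81 − 378 = 419.
So 297 < x ≤ 419; integers 298 through 419: 122 values.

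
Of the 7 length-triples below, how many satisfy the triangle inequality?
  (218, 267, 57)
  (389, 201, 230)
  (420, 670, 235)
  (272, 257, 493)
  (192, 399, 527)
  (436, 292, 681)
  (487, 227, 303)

6

(57,218,267): 57+218 > 267 → valid
(201,230,389): 201+230 > 389 → valid
(235,420,670): 235+420 ≤ 670 → not valid
(257,272,493): 257+272 > 493 → valid
(192,399,527): 192+399 > 527 → valid
(292,436,681): 292+436 > 681 → valid
(227,303,487): 227+303 > 487 → valid
6 of the 7 triples form a triangle.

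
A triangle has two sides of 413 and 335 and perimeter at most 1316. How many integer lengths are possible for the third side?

490

Triangle inequality: 78 < x < 748. Perimeter ≤ 1316 gives x ≤ 1316 − 413 − 335 = 568.
So 78 < x ≤ 568; integers 79 through 568: 490 values.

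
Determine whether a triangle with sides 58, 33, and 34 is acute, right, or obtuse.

obtuse

Compare the square of the longest side to the sum of squares of the other two: 33² + 34² = 2245 < 3364 = 58².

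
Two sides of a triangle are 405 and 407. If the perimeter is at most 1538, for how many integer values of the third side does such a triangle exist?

724

Triangle inequality: 2 < x < 812. Perimeter ≤ 1538 gives x ≤ 1538 − 405 − 407 = 726.
So 2 < x ≤ 726; integers 3 through 726: 724 values.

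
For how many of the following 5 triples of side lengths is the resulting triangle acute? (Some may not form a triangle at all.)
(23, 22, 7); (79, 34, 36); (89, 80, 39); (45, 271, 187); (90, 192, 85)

(23,22,7): 7²+22² = 533 > 529 = 23² → acute
(79,34,36): 34+36 ≤ 79, not a triangle
(89,80,39): 39²+80² = 7921 = 89² → right
(45,271,187): 45+187 ≤ 271, not a triangle
(90,192,85): 85+90 ≤ 192, not a triangle
1 of the 5 is acute.

1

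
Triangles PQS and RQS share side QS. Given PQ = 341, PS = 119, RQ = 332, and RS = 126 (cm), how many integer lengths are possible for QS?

From triangle PQS: 222 < QS < 460.
From triangle RQS: 206 < QS < 458.
Intersection: 222 < QS < 458, so integers 223 through 457: 235 values.

235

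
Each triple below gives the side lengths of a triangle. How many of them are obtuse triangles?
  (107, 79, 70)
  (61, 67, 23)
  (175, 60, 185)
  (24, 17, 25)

(107,79,70): 70²+79² = 11141 < 11449 = 107² → obtuse
(61,67,23): 23²+61² = 4250 < 4489 = 67² → obtuse
(175,60,185): 60²+175² = 34225 = 185² → right
(24,17,25): 17²+24² = 865 > 625 = 25² → acute
2 of the 4 are obtuse.

2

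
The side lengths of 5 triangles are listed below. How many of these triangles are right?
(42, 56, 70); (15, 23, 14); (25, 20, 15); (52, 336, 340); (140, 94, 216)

3

(42,56,70): 42²+56² = 4900 = 70² → right
(15,23,14): 14²+15² = 421 < 529 = 23² → obtuse
(25,20,15): 15²+20² = 625 = 25² → right
(52,336,340): 52²+336² = 115600 = 340² → right
(140,94,216): 94²+140² = 28436 < 46656 = 216² → obtuse
3 of the 5 are right.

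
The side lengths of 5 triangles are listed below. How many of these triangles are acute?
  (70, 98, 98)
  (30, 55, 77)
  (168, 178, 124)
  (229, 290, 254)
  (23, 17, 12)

3

(70,98,98): 70²+98² = 14504 > 9604 = 98² → acute
(30,55,77): 30²+55² = 3925 < 5929 = 77² → obtuse
(168,178,124): 124²+168² = 43600 > 31684 = 178² → acute
(229,290,254): 229²+254² = 116957 > 84100 = 290² → acute
(23,17,12): 12²+17² = 433 < 529 = 23² → obtuse
3 of the 5 are acute.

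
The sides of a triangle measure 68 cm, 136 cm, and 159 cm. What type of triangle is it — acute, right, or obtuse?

obtuse

Compare the square of the longest side to the sum of squares of the other two: 68² + 136² = 23120 < 25281 = 159².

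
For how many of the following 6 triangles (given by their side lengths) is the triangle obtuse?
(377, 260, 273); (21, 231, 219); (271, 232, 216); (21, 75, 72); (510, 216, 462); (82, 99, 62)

(377,260,273): 260²+273² = 142129 = 377² → right
(21,231,219): 21²+219² = 48402 < 53361 = 231² → obtuse
(271,232,216): 216²+232² = 100480 > 73441 = 271² → acute
(21,75,72): 21²+72² = 5625 = 75² → right
(510,216,462): 216²+462² = 260100 = 510² → right
(82,99,62): 62²+82² = 10568 > 9801 = 99² → acute
1 of the 6 is obtuse.

1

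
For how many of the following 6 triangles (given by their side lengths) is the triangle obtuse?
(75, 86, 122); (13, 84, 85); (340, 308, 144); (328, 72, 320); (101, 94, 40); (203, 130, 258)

2

(75,86,122): 75²+86² = 13021 < 14884 = 122² → obtuse
(13,84,85): 13²+84² = 7225 = 85² → right
(340,308,144): 144²+308² = 115600 = 340² → right
(328,72,320): 72²+320² = 107584 = 328² → right
(101,94,40): 40²+94² = 10436 > 10201 = 101² → acute
(203,130,258): 130²+203² = 58109 < 66564 = 258² → obtuse
2 of the 6 are obtuse.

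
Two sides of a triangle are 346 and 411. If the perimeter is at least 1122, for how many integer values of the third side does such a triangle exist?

392

Triangle inequality: 65 < x < 757. Perimeter ≥ 1122 gives x ≥ 1122 − 346 − 411 = 365.
So 365 ≤ x < 757; integers 365 through 756: 392 values.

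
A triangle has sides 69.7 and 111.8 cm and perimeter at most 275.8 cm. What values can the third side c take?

42.1 < c ≤ 94.3

Triangle inequality alone gives 42.1 < c < 181.5.
The perimeter condition gives c ≤ 275.8 − 69.7 − 111.8 = 94.3.
Intersecting the two: 42.1 < c ≤ 94.3.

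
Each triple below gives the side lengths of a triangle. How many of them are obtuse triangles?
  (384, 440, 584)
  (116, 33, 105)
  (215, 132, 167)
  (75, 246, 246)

2

(384,440,584): 384²+440² = 341056 = 584² → right
(116,33,105): 33²+105² = 12114 < 13456 = 116² → obtuse
(215,132,167): 132²+167² = 45313 < 46225 = 215² → obtuse
(75,246,246): 75²+246² = 66141 > 60516 = 246² → acute
2 of the 4 are obtuse.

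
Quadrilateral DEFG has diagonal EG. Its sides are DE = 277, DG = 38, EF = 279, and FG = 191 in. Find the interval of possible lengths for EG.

From triangle DEG: |277 − 38| < EG < 277 + 38, i.e. 239 < EG < 315.
From triangle FEG: 88 < EG < 470.
Both must hold, so EG lies in the intersection.

239 < EG < 315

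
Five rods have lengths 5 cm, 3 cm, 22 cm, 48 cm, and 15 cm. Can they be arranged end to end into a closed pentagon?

For a pentagon, each side must be shorter than the sum of the others.
Here the longest side is 48, but the remaining 4 sides sum to only 45.

No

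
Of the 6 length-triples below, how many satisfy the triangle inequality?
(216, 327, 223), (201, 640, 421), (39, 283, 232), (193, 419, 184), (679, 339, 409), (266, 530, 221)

2

(216,223,327): 216+223 > 327 → valid
(201,421,640): 201+421 ≤ 640 → not valid
(39,232,283): 39+232 ≤ 283 → not valid
(184,193,419): 184+193 ≤ 419 → not valid
(339,409,679): 339+409 > 679 → valid
(221,266,530): 221+266 ≤ 530 → not valid
2 of the 6 triples form a triangle.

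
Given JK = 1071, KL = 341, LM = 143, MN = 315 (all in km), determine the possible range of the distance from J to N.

The maximum is all hops collinear in one direction: 1071 + 341 + 143 + 315 = 1870.
The longest hop is 1071; the others sum to 799. Folding the others back against it leaves at least 1071 − 799 = 272.

272 ≤ JN ≤ 1870 km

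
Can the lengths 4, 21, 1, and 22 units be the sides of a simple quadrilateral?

A quadrilateral exists iff every side is shorter than the sum of the others — equivalently, the longest side is less than the sum of the rest.
Longest side 22 < 26 (sum of the remaining 3), so yes.

Yes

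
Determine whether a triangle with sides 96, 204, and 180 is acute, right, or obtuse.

Compare the square of the longest side to the sum of squares of the other two: 96² + 180² = 41616 = 204².

right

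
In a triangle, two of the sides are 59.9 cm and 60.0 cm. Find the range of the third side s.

0.1 < s < 119.9 (cm)

By the triangle inequality, s must be less than 59.9 + 60.0 = 119.9 and greater than |59.9 − 60.0| = 0.1.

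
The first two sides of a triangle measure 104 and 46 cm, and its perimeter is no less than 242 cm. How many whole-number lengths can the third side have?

Triangle inequality: 58 < x < 150. Perimeter ≥ 242 gives x ≥ 242 − 104 − 46 = 92.
So 92 ≤ x < 150; integers 92 through 149: 58 values.

58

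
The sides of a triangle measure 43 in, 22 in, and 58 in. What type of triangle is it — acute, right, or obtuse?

Compare the square of the longest side to the sum of squares of the other two: 22² + 43² = 2333 < 3364 = 58².

obtuse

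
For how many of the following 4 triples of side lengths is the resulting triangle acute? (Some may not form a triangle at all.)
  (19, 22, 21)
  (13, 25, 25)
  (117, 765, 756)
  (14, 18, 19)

(19,22,21): 19²+21² = 802 > 484 = 22² → acute
(13,25,25): 13²+25² = 794 > 625 = 25² → acute
(117,765,756): 117²+756² = 585225 = 765² → right
(14,18,19): 14²+18² = 520 > 361 = 19² → acute
3 of the 4 are acute.

3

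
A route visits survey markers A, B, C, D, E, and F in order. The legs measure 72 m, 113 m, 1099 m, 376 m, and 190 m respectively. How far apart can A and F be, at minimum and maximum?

348 ≤ AF ≤ 1850 m

The maximum is all hops collinear in one direction: 72 + 113 + 1099 + 376 + 190 = 1850.
The longest hop is 1099; the others sum to 751. Folding the others back against it leaves at least 1099 − 751 = 348.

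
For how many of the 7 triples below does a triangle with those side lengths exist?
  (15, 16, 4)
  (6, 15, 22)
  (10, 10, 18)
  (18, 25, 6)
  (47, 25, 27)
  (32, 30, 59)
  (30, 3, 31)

(4,15,16): 4+15 > 16 → valid
(6,15,22): 6+15 ≤ 22 → not valid
(10,10,18): 10+10 > 18 → valid
(6,18,25): 6+18 ≤ 25 → not valid
(25,27,47): 25+27 > 47 → valid
(30,32,59): 30+32 > 59 → valid
(3,30,31): 3+30 > 31 → valid
5 of the 7 triples form a triangle.

5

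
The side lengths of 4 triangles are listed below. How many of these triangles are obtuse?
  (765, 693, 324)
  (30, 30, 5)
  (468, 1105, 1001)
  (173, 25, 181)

1

(765,693,324): 324²+693² = 585225 = 765² → right
(30,30,5): 5²+30² = 925 > 900 = 30² → acute
(468,1105,1001): 468²+1001² = 1221025 = 1105² → right
(173,25,181): 25²+173² = 30554 < 32761 = 181² → obtuse
1 of the 4 is obtuse.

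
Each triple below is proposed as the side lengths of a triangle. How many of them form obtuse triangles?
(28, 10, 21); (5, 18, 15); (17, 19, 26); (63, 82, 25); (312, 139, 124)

4

(28,10,21): 10²+21² = 541 < 784 = 28² → obtuse
(5,18,15): 5²+15² = 250 < 324 = 18² → obtuse
(17,19,26): 17²+19² = 650 < 676 = 26² → obtuse
(63,82,25): 25²+63² = 4594 < 6724 = 82² → obtuse
(312,139,124): 124+139 ≤ 312, not a triangle
4 of the 5 are obtuse.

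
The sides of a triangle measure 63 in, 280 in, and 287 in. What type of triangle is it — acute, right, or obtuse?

right

Compare the square of the longest side to the sum of squares of the other two: 63² + 280² = 82369 = 287².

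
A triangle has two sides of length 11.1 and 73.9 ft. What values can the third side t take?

By the triangle inequality, t must be less than 11.1 + 73.9 = 85.0 and greater than |11.1 − 73.9| = 62.8.

62.8 < t < 85.0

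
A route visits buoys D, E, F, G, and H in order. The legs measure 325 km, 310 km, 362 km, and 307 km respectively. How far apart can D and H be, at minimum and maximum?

0 ≤ DH ≤ 1304 km

The maximum is all hops collinear in one direction: 325 + 310 + 362 + 307 = 1304.
The longest hop is 362; the others sum to 942. Since 362 ≤ 942, the path can fold back on itself completely, so the minimum distance is 0.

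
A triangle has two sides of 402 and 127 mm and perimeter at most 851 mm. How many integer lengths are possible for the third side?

Triangle inequality: 275 < x < 529. Perimeter ≤ 851 gives x ≤ 851 − 402 − 127 = 322.
So 275 < x ≤ 322; integers 276 through 322: 47 values.

47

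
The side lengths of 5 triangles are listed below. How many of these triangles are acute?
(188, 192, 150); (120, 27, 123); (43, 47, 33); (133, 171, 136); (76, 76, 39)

(188,192,150): 150²+188² = 57844 > 36864 = 192² → acute
(120,27,123): 27²+120² = 15129 = 123² → right
(43,47,33): 33²+43² = 2938 > 2209 = 47² → acute
(133,171,136): 133²+136² = 36185 > 29241 = 171² → acute
(76,76,39): 39²+76² = 7297 > 5776 = 76² → acute
4 of the 5 are acute.

4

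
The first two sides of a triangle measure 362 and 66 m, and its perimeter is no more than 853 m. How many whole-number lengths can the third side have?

129

Triangle inequality: 296 < x < 428. Perimeter ≤ 853 gives x ≤ 853 − 362 − 66 = 425.
So 296 < x ≤ 425; integers 297 through 425: 129 values.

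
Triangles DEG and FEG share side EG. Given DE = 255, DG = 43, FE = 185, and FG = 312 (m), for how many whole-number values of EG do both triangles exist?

85

From triangle DEG: 212 < EG < 298.
From triangle FEG: 127 < EG < 497.
Intersection: 212 < EG < 298, so integers 213 through 297: 85 values.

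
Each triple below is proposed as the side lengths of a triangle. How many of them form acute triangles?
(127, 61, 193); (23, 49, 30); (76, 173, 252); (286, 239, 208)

(127,61,193): 61+127 ≤ 193, not a triangle
(23,49,30): 23²+30² = 1429 < 2401 = 49² → obtuse
(76,173,252): 76+173 ≤ 252, not a triangle
(286,239,208): 208²+239² = 100385 > 81796 = 286² → acute
1 of the 4 is acute.

1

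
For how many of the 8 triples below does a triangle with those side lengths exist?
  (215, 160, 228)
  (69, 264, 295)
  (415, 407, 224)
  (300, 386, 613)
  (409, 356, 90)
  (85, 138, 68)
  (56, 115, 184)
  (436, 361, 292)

7

(160,215,228): 160+215 > 228 → valid
(69,264,295): 69+264 > 295 → valid
(224,407,415): 224+407 > 415 → valid
(300,386,613): 300+386 > 613 → valid
(90,356,409): 90+356 > 409 → valid
(68,85,138): 68+85 > 138 → valid
(56,115,184): 56+115 ≤ 184 → not valid
(292,361,436): 292+361 > 436 → valid
7 of the 8 triples form a triangle.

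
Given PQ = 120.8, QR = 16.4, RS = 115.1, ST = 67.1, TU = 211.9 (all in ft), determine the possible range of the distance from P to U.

The maximum is all hops collinear in one direction: 120.8 + 16.4 + 115.1 + 67.1 + 211.9 = 531.3.
The longest hop is 211.9; the others sum to 319.4. Since 211.9 ≤ 319.4, the path can fold back on itself completely, so the minimum distance is 0.

0 ≤ PU ≤ 531.3 ft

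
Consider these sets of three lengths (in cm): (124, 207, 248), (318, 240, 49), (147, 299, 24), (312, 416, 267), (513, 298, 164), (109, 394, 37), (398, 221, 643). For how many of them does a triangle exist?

(124,207,248): 124+207 > 248 → valid
(49,240,318): 49+240 ≤ 318 → not valid
(24,147,299): 24+147 ≤ 299 → not valid
(267,312,416): 267+312 > 416 → valid
(164,298,513): 164+298 ≤ 513 → not valid
(37,109,394): 37+109 ≤ 394 → not valid
(221,398,643): 221+398 ≤ 643 → not valid
2 of the 7 triples form a triangle.

2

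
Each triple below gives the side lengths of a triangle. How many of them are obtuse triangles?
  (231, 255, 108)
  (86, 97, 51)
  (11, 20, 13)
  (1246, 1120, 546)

1

(231,255,108): 108²+231² = 65025 = 255² → right
(86,97,51): 51²+86² = 9997 > 9409 = 97² → acute
(11,20,13): 11²+13² = 290 < 400 = 20² → obtuse
(1246,1120,546): 546²+1120² = 1552516 = 1246² → right
1 of the 4 is obtuse.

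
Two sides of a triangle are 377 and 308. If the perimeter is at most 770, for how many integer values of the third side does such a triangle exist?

Triangle inequality: 69 < x < 685. Perimeter ≤ 770 gives x ≤ 770 − 377 − 308 = 85.
So 69 < x ≤ 85; integers 70 through 85: 16 values.

16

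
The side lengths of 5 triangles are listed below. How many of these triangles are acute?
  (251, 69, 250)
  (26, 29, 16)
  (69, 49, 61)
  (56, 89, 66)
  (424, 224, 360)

(251,69,250): 69²+250² = 67261 > 63001 = 251² → acute
(26,29,16): 16²+26² = 932 > 841 = 29² → acute
(69,49,61): 49²+61² = 6122 > 4761 = 69² → acute
(56,89,66): 56²+66² = 7492 < 7921 = 89² → obtuse
(424,224,360): 224²+360² = 179776 = 424² → right
3 of the 5 are acute.

3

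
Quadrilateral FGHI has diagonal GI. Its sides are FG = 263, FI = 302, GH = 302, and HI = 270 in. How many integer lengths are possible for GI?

525

From triangle FGI: 39 < GI < 565.
From triangle HGI: 32 < GI < 572.
Intersection: 39 < GI < 565, so integers 40 through 564: 525 values.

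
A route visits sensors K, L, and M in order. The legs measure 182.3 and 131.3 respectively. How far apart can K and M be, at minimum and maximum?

51.0 ≤ KM ≤ 313.6

By the triangle inequality, |182.3 − 131.3| ≤ KM ≤ 182.3 + 131.3.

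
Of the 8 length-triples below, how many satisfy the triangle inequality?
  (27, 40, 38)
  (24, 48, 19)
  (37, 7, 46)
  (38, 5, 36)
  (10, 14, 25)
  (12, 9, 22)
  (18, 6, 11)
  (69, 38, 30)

(27,38,40): 27+38 > 40 → valid
(19,24,48): 19+24 ≤ 48 → not valid
(7,37,46): 7+37 ≤ 46 → not valid
(5,36,38): 5+36 > 38 → valid
(10,14,25): 10+14 ≤ 25 → not valid
(9,12,22): 9+12 ≤ 22 → not valid
(6,11,18): 6+11 ≤ 18 → not valid
(30,38,69): 30+38 ≤ 69 → not valid
2 of the 8 triples form a triangle.

2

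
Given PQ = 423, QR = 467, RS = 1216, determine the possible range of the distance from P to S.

The maximum is all hops collinear in one direction: 423 + 467 + 1216 = 2106.
The longest hop is 1216; the others sum to 890. Folding the others back against it leaves at least 1216 − 890 = 326.

326 ≤ PS ≤ 2106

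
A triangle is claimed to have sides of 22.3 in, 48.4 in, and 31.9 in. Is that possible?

Yes

The longest side is 48.4, and the other two sum to 54.2.
Since 54.2 > 48.4, the triangle inequality holds.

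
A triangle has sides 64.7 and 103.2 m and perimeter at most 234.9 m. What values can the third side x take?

Triangle inequality alone gives 38.5 < x < 167.9.
The perimeter condition gives x ≤ 234.9 − 64.7 − 103.2 = 67.0.
Intersecting the two: 38.5 < x ≤ 67.0.

38.5 < x ≤ 67.0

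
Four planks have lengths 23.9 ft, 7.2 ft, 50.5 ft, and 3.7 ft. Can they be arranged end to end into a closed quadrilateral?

For a quadrilateral, each side must be shorter than the sum of the others.
Here the longest side is 50.5, but the remaining 3 sides sum to only 34.8.

No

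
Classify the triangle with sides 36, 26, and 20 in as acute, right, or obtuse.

Compare the square of the longest side to the sum of squares of the other two: 20² + 26² = 1076 < 1296 = 36².

obtuse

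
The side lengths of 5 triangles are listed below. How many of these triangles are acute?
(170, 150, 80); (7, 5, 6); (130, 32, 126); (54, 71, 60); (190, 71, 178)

3

(170,150,80): 80²+150² = 28900 = 170² → right
(7,5,6): 5²+6² = 61 > 49 = 7² → acute
(130,32,126): 32²+126² = 16900 = 130² → right
(54,71,60): 54²+60² = 6516 > 5041 = 71² → acute
(190,71,178): 71²+178² = 36725 > 36100 = 190² → acute
3 of the 5 are acute.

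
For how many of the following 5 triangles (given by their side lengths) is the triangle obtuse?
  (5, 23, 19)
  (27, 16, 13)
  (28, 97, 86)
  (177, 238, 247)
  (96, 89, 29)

(5,23,19): 5²+19² = 386 < 529 = 23² → obtuse
(27,16,13): 13²+16² = 425 < 729 = 27² → obtuse
(28,97,86): 28²+86² = 8180 < 9409 = 97² → obtuse
(177,238,247): 177²+238² = 87973 > 61009 = 247² → acute
(96,89,29): 29²+89² = 8762 < 9216 = 96² → obtuse
4 of the 5 are obtuse.

4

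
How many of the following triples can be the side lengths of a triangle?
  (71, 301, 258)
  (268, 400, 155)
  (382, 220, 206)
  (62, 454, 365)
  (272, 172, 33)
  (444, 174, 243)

(71,258,301): 71+258 > 301 → valid
(155,268,400): 155+268 > 400 → valid
(206,220,382): 206+220 > 382 → valid
(62,365,454): 62+365 ≤ 454 → not valid
(33,172,272): 33+172 ≤ 272 → not valid
(174,243,444): 174+243 ≤ 444 → not valid
3 of the 6 triples form a triangle.

3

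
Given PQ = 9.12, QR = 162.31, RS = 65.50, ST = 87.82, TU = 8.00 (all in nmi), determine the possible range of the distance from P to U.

0 ≤ PU ≤ 332.75 nmi

The maximum is all hops collinear in one direction: 9.12 + 162.31 + 65.50 + 87.82 + 8.00 = 332.75.
The longest hop is 162.31; the others sum to 170.44. Since 162.31 ≤ 170.44, the path can fold back on itself completely, so the minimum distance is 0.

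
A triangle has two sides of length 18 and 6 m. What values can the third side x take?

12 < x < 24

By the triangle inequality, x must be less than 18 + 6 = 24 and greater than |18 − 6| = 12.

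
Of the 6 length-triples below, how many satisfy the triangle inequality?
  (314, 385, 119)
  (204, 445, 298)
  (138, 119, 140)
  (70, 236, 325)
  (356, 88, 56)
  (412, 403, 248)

4

(119,314,385): 119+314 > 385 → valid
(204,298,445): 204+298 > 445 → valid
(119,138,140): 119+138 > 140 → valid
(70,236,325): 70+236 ≤ 325 → not valid
(56,88,356): 56+88 ≤ 356 → not valid
(248,403,412): 248+403 > 412 → valid
4 of the 6 triples form a triangle.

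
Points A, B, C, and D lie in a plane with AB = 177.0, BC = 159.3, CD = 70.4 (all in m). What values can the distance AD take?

0 ≤ AD ≤ 406.7 m

The maximum is all hops collinear in one direction: 177.0 + 159.3 + 70.4 = 406.7.
The longest hop is 177.0; the others sum to 229.7. Since 177.0 ≤ 229.7, the path can fold back on itself completely, so the minimum distance is 0.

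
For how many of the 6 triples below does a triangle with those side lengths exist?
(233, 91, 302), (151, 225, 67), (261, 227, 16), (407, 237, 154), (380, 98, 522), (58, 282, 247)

2

(91,233,302): 91+233 > 302 → valid
(67,151,225): 67+151 ≤ 225 → not valid
(16,227,261): 16+227 ≤ 261 → not valid
(154,237,407): 154+237 ≤ 407 → not valid
(98,380,522): 98+380 ≤ 522 → not valid
(58,247,282): 58+247 > 282 → valid
2 of the 6 triples form a triangle.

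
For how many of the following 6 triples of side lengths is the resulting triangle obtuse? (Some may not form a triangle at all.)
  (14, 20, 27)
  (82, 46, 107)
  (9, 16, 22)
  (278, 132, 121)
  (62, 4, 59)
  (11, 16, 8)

(14,20,27): 14²+20² = 596 < 729 = 27² → obtuse
(82,46,107): 46²+82² = 8840 < 11449 = 107² → obtuse
(9,16,22): 9²+16² = 337 < 484 = 22² → obtuse
(278,132,121): 121+132 ≤ 278, not a triangle
(62,4,59): 4²+59² = 3497 < 3844 = 62² → obtuse
(11,16,8): 8²+11² = 185 < 256 = 16² → obtuse
5 of the 6 are obtuse.

5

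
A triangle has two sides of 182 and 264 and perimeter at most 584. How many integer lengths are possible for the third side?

Triangle inequality: 82 < x < 446. Perimeter ≤ 584 gives x ≤ 584 − 182 − 264 = 138.
So 82 < x ≤ 138; integers 83 through 138: 56 values.

56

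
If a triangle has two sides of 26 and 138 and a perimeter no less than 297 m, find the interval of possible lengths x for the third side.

Triangle inequality alone gives 112 < x < 164.
The perimeter condition gives x ≥ 297 − 26 − 138 = 133.
Intersecting the two: 133 ≤ x < 164.

133 ≤ x < 164 m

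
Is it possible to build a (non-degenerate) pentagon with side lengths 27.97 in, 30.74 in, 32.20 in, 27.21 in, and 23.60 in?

A pentagon exists iff every side is shorter than the sum of the others — equivalently, the longest side is less than the sum of the rest.
Longest side 32.20 < 109.52 (sum of the remaining 4), so yes.

Yes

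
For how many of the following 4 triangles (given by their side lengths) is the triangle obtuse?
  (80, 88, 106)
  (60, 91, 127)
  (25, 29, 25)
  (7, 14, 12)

(80,88,106): 80²+88² = 14144 > 11236 = 106² → acute
(60,91,127): 60²+91² = 11881 < 16129 = 127² → obtuse
(25,29,25): 25²+25² = 1250 > 841 = 29² → acute
(7,14,12): 7²+12² = 193 < 196 = 14² → obtuse
2 of the 4 are obtuse.

2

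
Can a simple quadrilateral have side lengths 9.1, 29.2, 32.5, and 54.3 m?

A quadrilateral exists iff every side is shorter than the sum of the others — equivalently, the longest side is less than the sum of the rest.
Longest side 54.3 < 70.8 (sum of the remaining 3), so yes.

Yes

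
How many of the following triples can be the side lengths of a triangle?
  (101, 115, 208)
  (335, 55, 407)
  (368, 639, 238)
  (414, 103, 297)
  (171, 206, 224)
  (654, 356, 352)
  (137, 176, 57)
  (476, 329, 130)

4

(101,115,208): 101+115 > 208 → valid
(55,335,407): 55+335 ≤ 407 → not valid
(238,368,639): 238+368 ≤ 639 → not valid
(103,297,414): 103+297 ≤ 414 → not valid
(171,206,224): 171+206 > 224 → valid
(352,356,654): 352+356 > 654 → valid
(57,137,176): 57+137 > 176 → valid
(130,329,476): 130+329 ≤ 476 → not valid
4 of the 8 triples form a triangle.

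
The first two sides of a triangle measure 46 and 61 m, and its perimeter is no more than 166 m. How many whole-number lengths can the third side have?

44

Triangle inequality: 15 < x < 107. Perimeter ≤ 166 gives x ≤ 166 − 46 − 61 = 59.
So 15 < x ≤ 59; integers 16 through 59: 44 values.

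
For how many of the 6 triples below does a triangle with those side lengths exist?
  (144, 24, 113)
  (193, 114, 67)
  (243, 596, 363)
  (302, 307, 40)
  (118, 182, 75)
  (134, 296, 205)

4

(24,113,144): 24+113 ≤ 144 → not valid
(67,114,193): 67+114 ≤ 193 → not valid
(243,363,596): 243+363 > 596 → valid
(40,302,307): 40+302 > 307 → valid
(75,118,182): 75+118 > 182 → valid
(134,205,296): 134+205 > 296 → valid
4 of the 6 triples form a triangle.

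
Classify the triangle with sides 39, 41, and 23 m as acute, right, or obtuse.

Compare the square of the longest side to the sum of squares of the other two: 23² + 39² = 2050 > 1681 = 41².

acute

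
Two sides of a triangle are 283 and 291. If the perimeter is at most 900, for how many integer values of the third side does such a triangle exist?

Triangle inequality: 8 < x < 574. Perimeter ≤ 900 gives x ≤ 900 − 283 − 291 = 326.
So 8 < x ≤ 326; integers 9 through 326: 318 values.

318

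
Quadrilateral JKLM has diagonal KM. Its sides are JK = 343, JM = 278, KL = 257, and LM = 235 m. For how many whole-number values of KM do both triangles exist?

From triangle JKM: 65 < KM < 621.
From triangle LKM: 22 < KM < 492.
Intersection: 65 < KM < 492, so integers 66 through 491: 426 values.

426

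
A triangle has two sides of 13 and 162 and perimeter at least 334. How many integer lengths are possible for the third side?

16

Triangle inequality: 149 < x < 175. Perimeter ≥ 334 gives x ≥ 334 − 13 − 162 = 159.
So 159 ≤ x < 175; integers 159 through 174: 16 values.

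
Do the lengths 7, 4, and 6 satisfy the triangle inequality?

Yes

The longest side is 7, and the other two sum to 10.
Since 10 > 7, the triangle inequality holds.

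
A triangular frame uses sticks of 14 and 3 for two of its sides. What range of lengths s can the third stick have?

11 < s < 17

By the triangle inequality, s must be less than 14 + 3 = 17 and greater than |14 − 3| = 11.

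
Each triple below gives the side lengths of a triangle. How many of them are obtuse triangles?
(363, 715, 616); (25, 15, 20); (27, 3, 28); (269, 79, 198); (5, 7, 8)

2

(363,715,616): 363²+616² = 511225 = 715² → right
(25,15,20): 15²+20² = 625 = 25² → right
(27,3,28): 3²+27² = 738 < 784 = 28² → obtuse
(269,79,198): 79²+198² = 45445 < 72361 = 269² → obtuse
(5,7,8): 5²+7² = 74 > 64 = 8² → acute
2 of the 5 are obtuse.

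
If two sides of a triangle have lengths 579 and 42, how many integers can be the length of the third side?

The third side lies in the open interval (537, 621).
Integers from 538 to 620 inclusive: 620 − 538 + 1 = 83.

83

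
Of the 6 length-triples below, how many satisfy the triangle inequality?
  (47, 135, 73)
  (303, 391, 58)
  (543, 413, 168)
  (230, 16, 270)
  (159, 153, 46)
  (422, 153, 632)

2

(47,73,135): 47+73 ≤ 135 → not valid
(58,303,391): 58+303 ≤ 391 → not valid
(168,413,543): 168+413 > 543 → valid
(16,230,270): 16+230 ≤ 270 → not valid
(46,153,159): 46+153 > 159 → valid
(153,422,632): 153+422 ≤ 632 → not valid
2 of the 6 triples form a triangle.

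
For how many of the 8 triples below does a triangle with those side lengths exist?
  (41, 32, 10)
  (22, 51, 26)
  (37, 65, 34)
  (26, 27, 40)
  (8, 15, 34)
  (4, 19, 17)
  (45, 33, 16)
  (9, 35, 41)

6

(10,32,41): 10+32 > 41 → valid
(22,26,51): 22+26 ≤ 51 → not valid
(34,37,65): 34+37 > 65 → valid
(26,27,40): 26+27 > 40 → valid
(8,15,34): 8+15 ≤ 34 → not valid
(4,17,19): 4+17 > 19 → valid
(16,33,45): 16+33 > 45 → valid
(9,35,41): 9+35 > 41 → valid
6 of the 8 triples form a triangle.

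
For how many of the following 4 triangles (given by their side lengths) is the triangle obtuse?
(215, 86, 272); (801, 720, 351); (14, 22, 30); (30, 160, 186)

(215,86,272): 86²+215² = 53621 < 73984 = 272² → obtuse
(801,720,351): 351²+720² = 641601 = 801² → right
(14,22,30): 14²+22² = 680 < 900 = 30² → obtuse
(30,160,186): 30²+160² = 26500 < 34596 = 186² → obtuse
3 of the 4 are obtuse.

3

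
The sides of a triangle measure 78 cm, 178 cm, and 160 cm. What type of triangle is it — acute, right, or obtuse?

right

Compare the square of the longest side to the sum of squares of the other two: 78² + 160² = 31684 = 178².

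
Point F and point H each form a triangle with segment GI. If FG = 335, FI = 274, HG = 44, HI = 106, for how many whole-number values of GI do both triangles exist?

From triangle FGI: 61 < GI < 609.
From triangle HGI: 62 < GI < 150.
Intersection: 62 < GI < 150, so integers 63 through 149: 87 values.

87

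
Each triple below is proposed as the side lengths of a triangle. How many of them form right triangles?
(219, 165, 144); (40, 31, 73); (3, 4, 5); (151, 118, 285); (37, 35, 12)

(219,165,144): 144²+165² = 47961 = 219² → right
(40,31,73): 31+40 ≤ 73, not a triangle
(3,4,5): 3²+4² = 25 = 5² → right
(151,118,285): 118+151 ≤ 285, not a triangle
(37,35,12): 12²+35² = 1369 = 37² → right
3 of the 5 are right.

3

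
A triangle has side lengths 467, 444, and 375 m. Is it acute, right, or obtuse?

acute

Compare the square of the longest side to the sum of squares of the other two: 375² + 444² = 337761 > 218089 = 467².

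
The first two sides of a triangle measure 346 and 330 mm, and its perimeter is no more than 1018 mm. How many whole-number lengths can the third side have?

326

Triangle inequality: 16 < x < 676. Perimeter ≤ 1018 gives x ≤ 1018 − 346 − 330 = 342.
So 16 < x ≤ 342; integers 17 through 342: 326 values.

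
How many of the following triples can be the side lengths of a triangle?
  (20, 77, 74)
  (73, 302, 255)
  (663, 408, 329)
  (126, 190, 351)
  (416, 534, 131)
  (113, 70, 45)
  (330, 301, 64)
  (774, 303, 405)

(20,74,77): 20+74 > 77 → valid
(73,255,302): 73+255 > 302 → valid
(329,408,663): 329+408 > 663 → valid
(126,190,351): 126+190 ≤ 351 → not valid
(131,416,534): 131+416 > 534 → valid
(45,70,113): 45+70 > 113 → valid
(64,301,330): 64+301 > 330 → valid
(303,405,774): 303+405 ≤ 774 → not valid
6 of the 8 triples form a triangle.

6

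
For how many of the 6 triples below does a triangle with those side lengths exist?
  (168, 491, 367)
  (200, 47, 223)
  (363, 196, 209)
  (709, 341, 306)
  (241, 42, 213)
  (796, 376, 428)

(168,367,491): 168+367 > 491 → valid
(47,200,223): 47+200 > 223 → valid
(196,209,363): 196+209 > 363 → valid
(306,341,709): 306+341 ≤ 709 → not valid
(42,213,241): 42+213 > 241 → valid
(376,428,796): 376+428 > 796 → valid
5 of the 6 triples form a triangle.

5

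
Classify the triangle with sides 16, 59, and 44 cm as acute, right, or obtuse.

obtuse

Compare the square of the longest side to the sum of squares of the other two: 16² + 44² = 2192 < 3481 = 59².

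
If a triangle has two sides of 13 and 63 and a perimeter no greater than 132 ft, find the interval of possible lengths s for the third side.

Triangle inequality alone gives 50 < s < 76.
The perimeter condition gives s ≤ 132 − 13 − 63 = 56.
Intersecting the two: 50 < s ≤ 56.

50 < s ≤ 56 ft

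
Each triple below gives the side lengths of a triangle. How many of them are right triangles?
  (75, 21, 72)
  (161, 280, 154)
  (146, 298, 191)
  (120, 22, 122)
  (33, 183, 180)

3

(75,21,72): 21²+72² = 5625 = 75² → right
(161,280,154): 154²+161² = 49637 < 78400 = 280² → obtuse
(146,298,191): 146²+191² = 57797 < 88804 = 298² → obtuse
(120,22,122): 22²+120² = 14884 = 122² → right
(33,183,180): 33²+180² = 33489 = 183² → right
3 of the 5 are right.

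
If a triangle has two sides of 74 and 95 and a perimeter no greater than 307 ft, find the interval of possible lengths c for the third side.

21 < c ≤ 138 ft

Triangle inequality alone gives 21 < c < 169.
The perimeter condition gives c ≤ 307 − 74 − 95 = 138.
Intersecting the two: 21 < c ≤ 138.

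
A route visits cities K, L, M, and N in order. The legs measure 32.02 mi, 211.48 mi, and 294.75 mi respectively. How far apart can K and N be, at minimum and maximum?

The maximum is all hops collinear in one direction: 32.02 + 211.48 + 294.75 = 538.25.
The longest hop is 294.75; the others sum to 243.50. Folding the others back against it leaves at least 294.75 − 243.50 = 51.25.

51.25 ≤ KN ≤ 538.25 mi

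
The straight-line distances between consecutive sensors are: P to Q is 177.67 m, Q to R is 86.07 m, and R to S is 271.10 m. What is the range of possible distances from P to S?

The maximum is all hops collinear in one direction: 177.67 + 86.07 + 271.10 = 534.84.
The longest hop is 271.10; the others sum to 263.74. Folding the others back against it leaves at least 271.10 − 263.74 = 7.36.

7.36 ≤ PS ≤ 534.84 m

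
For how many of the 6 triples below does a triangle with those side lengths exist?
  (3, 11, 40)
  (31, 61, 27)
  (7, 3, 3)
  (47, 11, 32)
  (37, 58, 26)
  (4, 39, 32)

1

(3,11,40): 3+11 ≤ 40 → not valid
(27,31,61): 27+31 ≤ 61 → not valid
(3,3,7): 3+3 ≤ 7 → not valid
(11,32,47): 11+32 ≤ 47 → not valid
(26,37,58): 26+37 > 58 → valid
(4,32,39): 4+32 ≤ 39 → not valid
1 of the 6 triples forms a triangle.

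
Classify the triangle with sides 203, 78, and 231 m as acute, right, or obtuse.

obtuse

Compare the square of the longest side to the sum of squares of the other two: 78² + 203² = 47293 < 53361 = 231².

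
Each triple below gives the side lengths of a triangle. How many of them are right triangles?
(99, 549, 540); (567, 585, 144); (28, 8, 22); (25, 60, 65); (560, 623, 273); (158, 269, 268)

4

(99,549,540): 99²+540² = 301401 = 549² → right
(567,585,144): 144²+567² = 342225 = 585² → right
(28,8,22): 8²+22² = 548 < 784 = 28² → obtuse
(25,60,65): 25²+60² = 4225 = 65² → right
(560,623,273): 273²+560² = 388129 = 623² → right
(158,269,268): 158²+268² = 96788 > 72361 = 269² → acute
4 of the 6 are right.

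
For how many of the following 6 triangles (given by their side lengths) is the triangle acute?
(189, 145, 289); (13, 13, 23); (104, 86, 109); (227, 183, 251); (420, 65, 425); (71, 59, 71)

(189,145,289): 145²+189² = 56746 < 83521 = 289² → obtuse
(13,13,23): 13²+13² = 338 < 529 = 23² → obtuse
(104,86,109): 86²+104² = 18212 > 11881 = 109² → acute
(227,183,251): 183²+227² = 85018 > 63001 = 251² → acute
(420,65,425): 65²+420² = 180625 = 425² → right
(71,59,71): 59²+71² = 8522 > 5041 = 71² → acute
3 of the 6 are acute.

3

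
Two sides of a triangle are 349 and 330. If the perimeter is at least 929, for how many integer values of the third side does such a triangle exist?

Triangle inequality: 19 < x < 679. Perimeter ≥ 929 gives x ≥ 929 − 349 − 330 = 250.
So 250 ≤ x < 679; integers 250 through 678: 429 values.

429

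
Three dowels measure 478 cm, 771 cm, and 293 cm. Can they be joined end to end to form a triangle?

No

The two shorter sides sum to 771, exactly equal to the longest side 771.
That gives only a degenerate (flat) triangle — the inequality must be strict.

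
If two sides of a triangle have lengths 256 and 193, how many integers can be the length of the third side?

The third side lies in the open interval (63, 449).
Integers from 64 to 448 inclusive: 448 − 64 + 1 = 385.

385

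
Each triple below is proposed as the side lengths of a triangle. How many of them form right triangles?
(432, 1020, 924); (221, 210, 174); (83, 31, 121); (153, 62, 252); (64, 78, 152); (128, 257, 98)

(432,1020,924): 432²+924² = 1040400 = 1020² → right
(221,210,174): 174²+210² = 74376 > 48841 = 221² → acute
(83,31,121): 31+83 ≤ 121, not a triangle
(153,62,252): 62+153 ≤ 252, not a triangle
(64,78,152): 64+78 ≤ 152, not a triangle
(128,257,98): 98+128 ≤ 257, not a triangle
1 of the 6 is right.

1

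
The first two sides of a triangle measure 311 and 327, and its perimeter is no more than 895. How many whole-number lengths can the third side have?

241

Triangle inequality: 16 < x < 638. Perimeter ≤ 895 gives x ≤ 895 − 311 − 327 = 257.
So 16 < x ≤ 257; integers 17 through 257: 241 values.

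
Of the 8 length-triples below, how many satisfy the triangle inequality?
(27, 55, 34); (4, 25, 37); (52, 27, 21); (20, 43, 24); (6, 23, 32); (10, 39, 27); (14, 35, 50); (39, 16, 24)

3

(27,34,55): 27+34 > 55 → valid
(4,25,37): 4+25 ≤ 37 → not valid
(21,27,52): 21+27 ≤ 52 → not valid
(20,24,43): 20+24 > 43 → valid
(6,23,32): 6+23 ≤ 32 → not valid
(10,27,39): 10+27 ≤ 39 → not valid
(14,35,50): 14+35 ≤ 50 → not valid
(16,24,39): 16+24 > 39 → valid
3 of the 8 triples form a triangle.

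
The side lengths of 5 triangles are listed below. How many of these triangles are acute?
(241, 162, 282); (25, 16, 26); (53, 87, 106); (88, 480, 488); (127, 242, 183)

2

(241,162,282): 162²+241² = 84325 > 79524 = 282² → acute
(25,16,26): 16²+25² = 881 > 676 = 26² → acute
(53,87,106): 53²+87² = 10378 < 11236 = 106² → obtuse
(88,480,488): 88²+480² = 238144 = 488² → right
(127,242,183): 127²+183² = 49618 < 58564 = 242² → obtuse
2 of the 5 are acute.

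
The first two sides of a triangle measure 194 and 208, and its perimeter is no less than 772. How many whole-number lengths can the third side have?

32

Triangle inequality: 14 < x < 402. Perimeter ≥ 772 gives x ≥ 772 − 194 − 208 = 370.
So 370 ≤ x < 402; integers 370 through 401: 32 values.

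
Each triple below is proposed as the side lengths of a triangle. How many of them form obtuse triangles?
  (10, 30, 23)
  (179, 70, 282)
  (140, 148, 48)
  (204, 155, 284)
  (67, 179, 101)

(10,30,23): 10²+23² = 629 < 900 = 30² → obtuse
(179,70,282): 70+179 ≤ 282, not a triangle
(140,148,48): 48²+140² = 21904 = 148² → right
(204,155,284): 155²+204² = 65641 < 80656 = 284² → obtuse
(67,179,101): 67+101 ≤ 179, not a triangle
2 of the 5 are obtuse.

2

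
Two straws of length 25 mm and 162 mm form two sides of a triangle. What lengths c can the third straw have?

137 < c < 187

By the triangle inequality, c must be less than 25 + 162 = 187 and greater than |25 − 162| = 137.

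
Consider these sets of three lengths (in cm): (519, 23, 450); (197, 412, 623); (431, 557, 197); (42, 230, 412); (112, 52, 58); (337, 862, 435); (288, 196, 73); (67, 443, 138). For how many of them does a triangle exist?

(23,450,519): 23+450 ≤ 519 → not valid
(197,412,623): 197+412 ≤ 623 → not valid
(197,431,557): 197+431 > 557 → valid
(42,230,412): 42+230 ≤ 412 → not valid
(52,58,112): 52+58 ≤ 112 → not valid
(337,435,862): 337+435 ≤ 862 → not valid
(73,196,288): 73+196 ≤ 288 → not valid
(67,138,443): 67+138 ≤ 443 → not valid
1 of the 8 triples forms a triangle.

1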